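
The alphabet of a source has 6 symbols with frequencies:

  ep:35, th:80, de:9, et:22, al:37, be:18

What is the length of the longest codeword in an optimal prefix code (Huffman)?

Merge the two lowest-weight nodes at each step:
de(9) + be(18) → 27
et(22) + 27 → 49
ep(35) + al(37) → 72
49 + 72 → 121
th(80) + 121 → 201
The rarest symbols sit at the bottom; the longest codeword is 4 bits.

4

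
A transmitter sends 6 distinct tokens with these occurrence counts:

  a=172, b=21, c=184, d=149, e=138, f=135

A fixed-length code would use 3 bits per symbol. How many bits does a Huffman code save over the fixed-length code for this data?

Fixed-length: 3 bits × 799 symbols = 2397 bits.
Huffman merges:
b(21) + f(135) → 156
e(138) + d(149) → 287
156 + a(172) → 328
c(184) + 287 → 471
328 + 471 → 799
Huffman total = 156 + 287 + 328 + 471 + 799 = 2041 bits.
Saving = 2397 − 2041 = 356 bits.

356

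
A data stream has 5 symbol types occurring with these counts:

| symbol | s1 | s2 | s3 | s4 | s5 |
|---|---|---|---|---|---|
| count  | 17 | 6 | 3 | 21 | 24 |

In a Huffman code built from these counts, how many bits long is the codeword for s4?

Huffman merges, smallest pair first:
s3(3) + s2(6) → 9
9 + s1(17) → 26
s4(21) + s5(24) → 45
26 + 45 → 71
s4 sits 2 levels below the root, so its codeword is 2 bits.

2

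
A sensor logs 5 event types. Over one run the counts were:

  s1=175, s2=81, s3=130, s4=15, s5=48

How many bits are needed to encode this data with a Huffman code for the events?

930

Greedily combine the two least-frequent nodes:
combine s4(15), s5(48) → 63
combine 63, s2(81) → 144
combine s3(130), 144 → 274
combine s1(175), 274 → 449
Each symbol's bit-cost is frequency × depth; summing gives 930 bits (equivalently 63 + 144 + 274 + 449).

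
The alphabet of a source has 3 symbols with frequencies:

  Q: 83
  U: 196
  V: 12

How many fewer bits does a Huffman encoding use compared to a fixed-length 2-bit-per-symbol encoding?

Fixed-length: 2 bits × 291 symbols = 582 bits.
Huffman merges:
merge V(12) and Q(83): 95
merge 95 and U(196): 291
Huffman total = 95 + 291 = 386 bits.
Saving = 582 − 386 = 196 bits.

196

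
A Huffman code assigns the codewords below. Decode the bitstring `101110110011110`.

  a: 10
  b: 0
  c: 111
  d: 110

Read left to right; each codeword is recognised as soon as it completes (prefix code):
  10→a | 111→c | 0→b | 110→d | 0→b | 111→c | 10→a
Decoded message: acbdbca

acbdbca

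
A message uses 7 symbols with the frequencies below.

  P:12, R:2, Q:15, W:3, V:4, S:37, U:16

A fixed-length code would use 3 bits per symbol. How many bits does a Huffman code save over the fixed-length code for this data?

60

Fixed-length: 3 bits × 89 symbols = 267 bits.
Huffman merges:
R(2) + W(3) → 5
V(4) + 5 → 9
9 + P(12) → 21
Q(15) + U(16) → 31
21 + 31 → 52
S(37) + 52 → 89
Huffman total = 5 + 9 + 21 + 31 + 52 + 89 = 207 bits.
Saving = 267 − 207 = 60 bits.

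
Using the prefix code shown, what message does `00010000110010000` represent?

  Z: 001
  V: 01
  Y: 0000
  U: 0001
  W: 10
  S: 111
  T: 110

UYTVY

Read left to right; each codeword is recognised as soon as it completes (prefix code):
  0001→U | 0000→Y | 110→T | 01→V | 0000→Y
Decoded message: UYTVY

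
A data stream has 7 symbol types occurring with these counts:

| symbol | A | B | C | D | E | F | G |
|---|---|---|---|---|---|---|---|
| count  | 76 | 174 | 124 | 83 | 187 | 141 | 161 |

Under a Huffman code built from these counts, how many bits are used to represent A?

4

Huffman merges, smallest pair first:
combine A(76), D(83) → 159
combine C(124), F(141) → 265
combine 159, G(161) → 320
combine B(174), E(187) → 361
combine 265, 320 → 585
combine 361, 585 → 946
A's leaf is at depth 4, giving a 4-bit codeword.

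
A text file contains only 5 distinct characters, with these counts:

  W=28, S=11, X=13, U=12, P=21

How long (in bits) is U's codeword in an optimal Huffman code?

3

Repeatedly merge the two smallest:
merge S(11) and U(12): 23
merge X(13) and P(21): 34
merge 23 and W(28): 51
merge 34 and 51: 85
U sits 3 levels below the root, so its codeword is 3 bits.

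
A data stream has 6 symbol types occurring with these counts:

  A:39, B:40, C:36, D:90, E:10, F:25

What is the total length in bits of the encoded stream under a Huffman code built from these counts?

575

Greedily combine the two least-frequent nodes:
E(10) + F(25) → 35
35 + C(36) → 71
A(39) + B(40) → 79
71 + 79 → 150
D(90) + 150 → 240
Each symbol's bit-cost is frequency × depth; summing gives 575 bits (equivalently 35 + 71 + 79 + 150 + 240).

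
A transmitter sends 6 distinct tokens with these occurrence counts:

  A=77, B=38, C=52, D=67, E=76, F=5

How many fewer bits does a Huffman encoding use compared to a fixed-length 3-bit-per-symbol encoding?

177

Fixed-length: 3 bits × 315 symbols = 945 bits.
Huffman merges:
combine F(5), B(38) → 43
combine 43, C(52) → 95
combine D(67), E(76) → 143
combine A(77), 95 → 172
combine 143, 172 → 315
Huffman total = 43 + 95 + 143 + 172 + 315 = 768 bits.
Saving = 945 − 768 = 177 bits.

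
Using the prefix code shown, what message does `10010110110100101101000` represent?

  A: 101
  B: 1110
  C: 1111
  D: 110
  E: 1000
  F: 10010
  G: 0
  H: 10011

FDDFDE

Read left to right; each codeword is recognised as soon as it completes (prefix code):
  10010→F | 110→D | 110→D | 10010→F | 110→D | 1000→E
Decoded message: FDDFDE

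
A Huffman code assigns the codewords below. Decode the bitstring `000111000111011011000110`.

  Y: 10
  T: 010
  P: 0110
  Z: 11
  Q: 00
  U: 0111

QUQUPZQP

Read left to right; each codeword is recognised as soon as it completes (prefix code):
  00→Q | 0111→U | 00→Q | 0111→U | 0110→P | 11→Z | 00→Q | 0110→P
Decoded message: QUQUPZQP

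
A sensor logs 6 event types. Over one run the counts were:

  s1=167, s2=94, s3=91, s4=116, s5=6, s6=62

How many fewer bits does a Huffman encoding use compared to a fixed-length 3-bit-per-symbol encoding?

309

Fixed-length: 3 bits × 536 symbols = 1608 bits.
Huffman merges:
combine s5(6), s6(62) → 68
combine 68, s3(91) → 159
combine s2(94), s4(116) → 210
combine 159, s1(167) → 326
combine 210, 326 → 536
Huffman total = 68 + 159 + 210 + 326 + 536 = 1299 bits.
Saving = 1608 − 1299 = 309 bits.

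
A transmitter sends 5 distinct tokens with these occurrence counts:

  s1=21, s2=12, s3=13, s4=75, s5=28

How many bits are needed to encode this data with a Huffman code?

294

Merge the two smallest weights repeatedly:
s2(12) + s3(13) → 25
s1(21) + 25 → 46
s5(28) + 46 → 74
74 + s4(75) → 149
Each symbol's bit-cost is frequency × depth; summing gives 294 bits (equivalently 25 + 46 + 74 + 149).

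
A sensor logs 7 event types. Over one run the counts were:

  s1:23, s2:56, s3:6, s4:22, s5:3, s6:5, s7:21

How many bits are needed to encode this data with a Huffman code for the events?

Build the Huffman tree bottom-up:
combine s5(3), s6(5) → 8
combine s3(6), 8 → 14
combine 14, s7(21) → 35
combine s4(22), s1(23) → 45
combine 35, 45 → 80
combine s2(56), 80 → 136
Total encoded bits = sum of merged weights = 8 + 14 + 35 + 45 + 80 + 136 = 318.

318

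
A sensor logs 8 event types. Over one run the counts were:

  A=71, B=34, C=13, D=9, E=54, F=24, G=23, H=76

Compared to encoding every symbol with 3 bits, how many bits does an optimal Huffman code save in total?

80

Fixed-length: 3 bits × 304 symbols = 912 bits.
Huffman merges:
combine D(9), C(13) → 22
combine 22, G(23) → 45
combine F(24), B(34) → 58
combine 45, E(54) → 99
combine 58, A(71) → 129
combine H(76), 99 → 175
combine 129, 175 → 304
Huffman total = 22 + 45 + 58 + 99 + 129 + 175 + 304 = 832 bits.
Saving = 912 − 832 = 80 bits.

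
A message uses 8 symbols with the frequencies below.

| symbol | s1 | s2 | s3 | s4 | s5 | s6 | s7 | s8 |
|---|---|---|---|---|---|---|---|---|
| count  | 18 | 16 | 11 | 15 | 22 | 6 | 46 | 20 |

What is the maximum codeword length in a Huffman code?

4

Merge the two lowest-weight nodes at each step:
combine s6(6), s3(11) → 17
combine s4(15), s2(16) → 31
combine 17, s1(18) → 35
combine s8(20), s5(22) → 42
combine 31, 35 → 66
combine 42, s7(46) → 88
combine 66, 88 → 154
The first pair merged (s6, s3) ends up deepest, at depth 4.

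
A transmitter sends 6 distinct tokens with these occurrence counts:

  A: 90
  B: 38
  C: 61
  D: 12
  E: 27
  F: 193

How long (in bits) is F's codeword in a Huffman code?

Build the tree from the bottom:
D(12) + E(27) → 39
B(38) + 39 → 77
C(61) + 77 → 138
A(90) + 138 → 228
F(193) + 228 → 421
F is a child of the root — depth 1, so its codeword is a single bit.

1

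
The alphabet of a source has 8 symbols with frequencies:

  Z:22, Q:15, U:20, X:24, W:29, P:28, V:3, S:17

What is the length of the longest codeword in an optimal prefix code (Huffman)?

Merge the two lowest-weight nodes at each step:
combine V(3), Q(15) → 18
combine S(17), 18 → 35
combine U(20), Z(22) → 42
combine X(24), P(28) → 52
combine W(29), 35 → 64
combine 42, 52 → 94
combine 64, 94 → 158
Maximum depth reached is 4.

4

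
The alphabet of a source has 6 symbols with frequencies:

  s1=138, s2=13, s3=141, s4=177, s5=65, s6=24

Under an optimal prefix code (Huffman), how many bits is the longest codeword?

4

Merge the two lowest-weight nodes at each step:
s2(13) + s6(24) → 37
37 + s5(65) → 102
102 + s1(138) → 240
s3(141) + s4(177) → 318
240 + 318 → 558
Maximum depth reached is 4.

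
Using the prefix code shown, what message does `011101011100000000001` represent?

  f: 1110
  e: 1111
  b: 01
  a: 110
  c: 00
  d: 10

Read left to right; each codeword is recognised as soon as it completes (prefix code):
  01→b | 110→a | 10→d | 1110→f | 00→c | 00→c | 00→c | 00→c | 01→b
Decoded message: badfccccb

badfccccb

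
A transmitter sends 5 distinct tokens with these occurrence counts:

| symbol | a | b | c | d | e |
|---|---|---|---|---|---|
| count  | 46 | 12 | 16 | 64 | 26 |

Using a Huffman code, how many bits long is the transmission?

346

Merge the two smallest weights repeatedly:
combine b(12), c(16) → 28
combine e(26), 28 → 54
combine a(46), 54 → 100
combine d(64), 100 → 164
The encoded length is the sum of every internal node's weight: 28 + 54 + 100 + 164 = 346 bits.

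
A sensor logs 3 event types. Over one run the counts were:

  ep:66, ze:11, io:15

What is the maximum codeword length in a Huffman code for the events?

2

Merge the two lowest-weight nodes at each step:
merge ze(11) and io(15): 26
merge 26 and ep(66): 92
The first pair merged (ze, io) ends up deepest, at depth 2.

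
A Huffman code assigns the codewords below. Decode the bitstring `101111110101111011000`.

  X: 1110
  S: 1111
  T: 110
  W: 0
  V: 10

Read left to right; each codeword is recognised as soon as it completes (prefix code):
  10→V | 1111→S | 110→T | 10→V | 1111→S | 0→W | 110→T | 0→W | 0→W
Decoded message: VSTVSWTWW

VSTVSWTWW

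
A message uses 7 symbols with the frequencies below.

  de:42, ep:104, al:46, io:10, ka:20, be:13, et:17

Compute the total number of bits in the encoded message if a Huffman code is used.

608

Greedily combine the two least-frequent nodes:
combine io(10), be(13) → 23
combine et(17), ka(20) → 37
combine 23, 37 → 60
combine de(42), al(46) → 88
combine 60, 88 → 148
combine ep(104), 148 → 252
The encoded length is the sum of every internal node's weight: 23 + 37 + 60 + 88 + 148 + 252 = 608 bits.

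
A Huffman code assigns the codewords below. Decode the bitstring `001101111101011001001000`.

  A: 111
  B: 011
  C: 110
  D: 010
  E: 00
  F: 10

ECACFCDDE

Read left to right; each codeword is recognised as soon as it completes (prefix code):
  00→E | 110→C | 111→A | 110→C | 10→F | 110→C | 010→D | 010→D | 00→E
Decoded message: ECACFCDDE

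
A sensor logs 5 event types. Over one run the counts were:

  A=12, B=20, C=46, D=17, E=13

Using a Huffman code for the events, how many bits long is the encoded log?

Merge the two smallest weights repeatedly:
A(12) + E(13) → 25
D(17) + B(20) → 37
25 + 37 → 62
C(46) + 62 → 108
The encoded length is the sum of every internal node's weight: 25 + 37 + 62 + 108 = 232 bits.

232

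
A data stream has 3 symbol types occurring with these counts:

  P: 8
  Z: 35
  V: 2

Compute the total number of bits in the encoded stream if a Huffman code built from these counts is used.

Build the Huffman tree bottom-up:
merge V(2) and P(8): 10
merge 10 and Z(35): 45
The encoded length is the sum of every internal node's weight: 10 + 45 = 55 bits.

55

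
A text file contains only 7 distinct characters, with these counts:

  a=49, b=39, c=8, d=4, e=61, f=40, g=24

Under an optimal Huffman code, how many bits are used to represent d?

Repeatedly merge the two smallest:
d(4) + c(8) → 12
12 + g(24) → 36
36 + b(39) → 75
f(40) + a(49) → 89
e(61) + 75 → 136
89 + 136 → 225
The subtree containing d is merged 5 times, so code length = 5.

5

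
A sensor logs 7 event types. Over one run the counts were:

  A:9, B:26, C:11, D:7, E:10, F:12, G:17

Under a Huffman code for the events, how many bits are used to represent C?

3

Build the tree from the bottom:
D(7) + A(9) → 16
E(10) + C(11) → 21
F(12) + 16 → 28
G(17) + 21 → 38
B(26) + 28 → 54
38 + 54 → 92
The subtree containing C is merged 3 times, so code length = 3.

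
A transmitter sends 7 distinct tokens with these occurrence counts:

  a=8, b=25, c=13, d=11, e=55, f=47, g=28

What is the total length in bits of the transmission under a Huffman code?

478

Build the Huffman tree bottom-up:
combine a(8), d(11) → 19
combine c(13), 19 → 32
combine b(25), g(28) → 53
combine 32, f(47) → 79
combine 53, e(55) → 108
combine 79, 108 → 187
The encoded length is the sum of every internal node's weight: 19 + 32 + 53 + 79 + 108 + 187 = 478 bits.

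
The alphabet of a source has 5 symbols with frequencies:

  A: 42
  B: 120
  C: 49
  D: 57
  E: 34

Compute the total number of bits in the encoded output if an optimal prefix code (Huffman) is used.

666

Greedily combine the two least-frequent nodes:
merge E(34) and A(42): 76
merge C(49) and D(57): 106
merge 76 and 106: 182
merge B(120) and 182: 302
The encoded length is the sum of every internal node's weight: 76 + 106 + 182 + 302 = 666 bits.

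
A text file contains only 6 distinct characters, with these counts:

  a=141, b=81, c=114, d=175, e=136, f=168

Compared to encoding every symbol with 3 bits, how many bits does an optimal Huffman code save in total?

Fixed-length: 3 bits × 815 symbols = 2445 bits.
Huffman merges:
merge b(81) and c(114): 195
merge e(136) and a(141): 277
merge f(168) and d(175): 343
merge 195 and 277: 472
merge 343 and 472: 815
Huffman total = 195 + 277 + 343 + 472 + 815 = 2102 bits.
Saving = 2445 − 2102 = 343 bits.

343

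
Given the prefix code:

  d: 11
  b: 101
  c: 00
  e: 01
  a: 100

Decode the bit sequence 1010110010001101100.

beaaeba

Read left to right; each codeword is recognised as soon as it completes (prefix code):
  101→b | 01→e | 100→a | 100→a | 01→e | 101→b | 100→a
Decoded message: beaaeba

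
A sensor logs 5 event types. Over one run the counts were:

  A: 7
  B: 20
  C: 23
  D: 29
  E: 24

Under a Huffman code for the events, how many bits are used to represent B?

Repeatedly merge the two smallest:
merge A(7) and B(20): 27
merge C(23) and E(24): 47
merge 27 and D(29): 56
merge 47 and 56: 103
B sits 3 levels below the root, so its codeword is 3 bits.

3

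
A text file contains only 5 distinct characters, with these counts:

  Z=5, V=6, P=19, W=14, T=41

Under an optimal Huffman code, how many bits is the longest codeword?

Merge the two lowest-weight nodes at each step:
merge Z(5) and V(6): 11
merge 11 and W(14): 25
merge P(19) and 25: 44
merge T(41) and 44: 85
The first pair merged (Z, V) ends up deepest, at depth 4.

4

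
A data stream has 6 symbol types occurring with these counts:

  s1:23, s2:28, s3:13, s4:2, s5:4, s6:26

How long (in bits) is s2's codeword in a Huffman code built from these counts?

2

Build the tree from the bottom:
merge s4(2) and s5(4): 6
merge 6 and s3(13): 19
merge 19 and s1(23): 42
merge s6(26) and s2(28): 54
merge 42 and 54: 96
s2 sits 2 levels below the root, so its codeword is 2 bits.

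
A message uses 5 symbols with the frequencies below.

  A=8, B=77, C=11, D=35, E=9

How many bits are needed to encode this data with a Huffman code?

248

Greedily combine the two least-frequent nodes:
merge A(8) and E(9): 17
merge C(11) and 17: 28
merge 28 and D(35): 63
merge 63 and B(77): 140
The encoded length is the sum of every internal node's weight: 17 + 28 + 63 + 140 = 248 bits.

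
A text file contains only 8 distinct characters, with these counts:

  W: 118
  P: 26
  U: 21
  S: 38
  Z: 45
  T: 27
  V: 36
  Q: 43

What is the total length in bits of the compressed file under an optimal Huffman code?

Build the Huffman tree bottom-up:
combine U(21), P(26) → 47
combine T(27), V(36) → 63
combine S(38), Q(43) → 81
combine Z(45), 47 → 92
combine 63, 81 → 144
combine 92, W(118) → 210
combine 144, 210 → 354
Each symbol's bit-cost is frequency × depth; summing gives 991 bits (equivalently 47 + 63 + 81 + 92 + 144 + 210 + 354).

991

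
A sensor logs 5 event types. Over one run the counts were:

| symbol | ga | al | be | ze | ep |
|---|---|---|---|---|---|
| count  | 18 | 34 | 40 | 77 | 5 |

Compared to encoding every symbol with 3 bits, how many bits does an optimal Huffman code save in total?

171

Fixed-length: 3 bits × 174 symbols = 522 bits.
Huffman merges:
merge ep(5) and ga(18): 23
merge 23 and al(34): 57
merge be(40) and 57: 97
merge ze(77) and 97: 174
Huffman total = 23 + 57 + 97 + 174 = 351 bits.
Saving = 522 − 351 = 171 bits.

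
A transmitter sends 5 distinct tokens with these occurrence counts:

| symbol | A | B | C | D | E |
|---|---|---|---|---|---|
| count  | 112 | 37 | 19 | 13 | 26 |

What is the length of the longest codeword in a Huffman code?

4

Merge the two lowest-weight nodes at each step:
combine D(13), C(19) → 32
combine E(26), 32 → 58
combine B(37), 58 → 95
combine 95, A(112) → 207
Maximum depth reached is 4.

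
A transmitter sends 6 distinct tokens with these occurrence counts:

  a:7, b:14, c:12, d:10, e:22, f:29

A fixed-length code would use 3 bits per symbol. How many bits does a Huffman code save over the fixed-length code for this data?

51

Fixed-length: 3 bits × 94 symbols = 282 bits.
Huffman merges:
combine a(7), d(10) → 17
combine c(12), b(14) → 26
combine 17, e(22) → 39
combine 26, f(29) → 55
combine 39, 55 → 94
Huffman total = 17 + 26 + 39 + 55 + 94 = 231 bits.
Saving = 282 − 231 = 51 bits.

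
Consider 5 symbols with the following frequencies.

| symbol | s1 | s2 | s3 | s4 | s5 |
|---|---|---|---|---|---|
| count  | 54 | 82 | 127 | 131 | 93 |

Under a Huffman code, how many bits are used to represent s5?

Repeatedly merge the two smallest:
s1(54) + s2(82) → 136
s5(93) + s3(127) → 220
s4(131) + 136 → 267
220 + 267 → 487
The subtree containing s5 is merged 2 times, so code length = 2.

2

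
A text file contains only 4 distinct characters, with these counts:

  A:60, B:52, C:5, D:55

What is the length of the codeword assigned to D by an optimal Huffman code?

2

Build the tree from the bottom:
C(5) + B(52) → 57
D(55) + 57 → 112
A(60) + 112 → 172
D's leaf is at depth 2, giving a 2-bit codeword.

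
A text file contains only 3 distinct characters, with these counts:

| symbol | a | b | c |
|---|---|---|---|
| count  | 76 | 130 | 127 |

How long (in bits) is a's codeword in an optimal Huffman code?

Huffman merges, smallest pair first:
merge a(76) and c(127): 203
merge b(130) and 203: 333
a sits 2 levels below the root, so its codeword is 2 bits.

2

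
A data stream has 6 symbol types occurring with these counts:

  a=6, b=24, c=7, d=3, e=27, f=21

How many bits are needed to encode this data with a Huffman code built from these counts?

201

Merge the two smallest weights repeatedly:
merge d(3) and a(6): 9
merge c(7) and 9: 16
merge 16 and f(21): 37
merge b(24) and e(27): 51
merge 37 and 51: 88
The encoded length is the sum of every internal node's weight: 9 + 16 + 37 + 51 + 88 = 201 bits.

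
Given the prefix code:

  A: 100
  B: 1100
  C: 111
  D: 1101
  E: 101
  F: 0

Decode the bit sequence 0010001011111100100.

Read left to right; each codeword is recognised as soon as it completes (prefix code):
  0→F | 0→F | 100→A | 0→F | 101→E | 111→C | 1100→B | 100→A
Decoded message: FFAFECBA

FFAFECBA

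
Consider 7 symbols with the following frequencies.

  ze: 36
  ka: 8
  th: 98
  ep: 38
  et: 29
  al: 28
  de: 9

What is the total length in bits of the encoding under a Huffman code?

604

Build the Huffman tree bottom-up:
merge ka(8) and de(9): 17
merge 17 and al(28): 45
merge et(29) and ze(36): 65
merge ep(38) and 45: 83
merge 65 and 83: 148
merge th(98) and 148: 246
Total encoded bits = sum of merged weights = 17 + 45 + 65 + 83 + 148 + 246 = 604.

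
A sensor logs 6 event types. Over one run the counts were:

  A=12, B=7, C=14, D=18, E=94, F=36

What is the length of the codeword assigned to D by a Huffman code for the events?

4

Huffman merges, smallest pair first:
combine B(7), A(12) → 19
combine C(14), D(18) → 32
combine 19, 32 → 51
combine F(36), 51 → 87
combine 87, E(94) → 181
D sits 4 levels below the root, so its codeword is 4 bits.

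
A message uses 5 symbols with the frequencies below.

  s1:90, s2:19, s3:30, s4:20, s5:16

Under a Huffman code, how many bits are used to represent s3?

3

Huffman merges, smallest pair first:
s5(16) + s2(19) → 35
s4(20) + s3(30) → 50
35 + 50 → 85
85 + s1(90) → 175
The subtree containing s3 is merged 3 times, so code length = 3.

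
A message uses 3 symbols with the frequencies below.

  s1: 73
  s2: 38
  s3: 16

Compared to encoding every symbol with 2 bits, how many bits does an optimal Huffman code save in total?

73

Fixed-length: 2 bits × 127 symbols = 254 bits.
Huffman merges:
combine s3(16), s2(38) → 54
combine 54, s1(73) → 127
Huffman total = 54 + 127 = 181 bits.
Saving = 254 − 181 = 73 bits.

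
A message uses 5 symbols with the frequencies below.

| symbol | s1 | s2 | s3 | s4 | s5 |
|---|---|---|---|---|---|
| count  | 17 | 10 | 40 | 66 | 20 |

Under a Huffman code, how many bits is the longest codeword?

Merge the two lowest-weight nodes at each step:
s2(10) + s1(17) → 27
s5(20) + 27 → 47
s3(40) + 47 → 87
s4(66) + 87 → 153
The rarest symbols sit at the bottom; the longest codeword is 4 bits.

4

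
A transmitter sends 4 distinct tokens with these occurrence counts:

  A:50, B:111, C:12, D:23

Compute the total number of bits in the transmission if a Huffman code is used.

316

Build the Huffman tree bottom-up:
combine C(12), D(23) → 35
combine 35, A(50) → 85
combine 85, B(111) → 196
Each symbol's bit-cost is frequency × depth; summing gives 316 bits (equivalently 35 + 85 + 196).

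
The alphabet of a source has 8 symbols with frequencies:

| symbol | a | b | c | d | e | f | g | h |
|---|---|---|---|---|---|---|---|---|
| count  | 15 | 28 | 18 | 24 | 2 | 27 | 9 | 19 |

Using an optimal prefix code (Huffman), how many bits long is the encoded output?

408

Merge the two smallest weights repeatedly:
merge e(2) and g(9): 11
merge 11 and a(15): 26
merge c(18) and h(19): 37
merge d(24) and 26: 50
merge f(27) and b(28): 55
merge 37 and 50: 87
merge 55 and 87: 142
Each symbol's bit-cost is frequency × depth; summing gives 408 bits (equivalently 11 + 26 + 37 + 50 + 55 + 87 + 142).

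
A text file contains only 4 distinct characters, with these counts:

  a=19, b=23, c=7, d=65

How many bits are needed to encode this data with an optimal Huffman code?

Greedily combine the two least-frequent nodes:
merge c(7) and a(19): 26
merge b(23) and 26: 49
merge 49 and d(65): 114
The encoded length is the sum of every internal node's weight: 26 + 49 + 114 = 189 bits.

189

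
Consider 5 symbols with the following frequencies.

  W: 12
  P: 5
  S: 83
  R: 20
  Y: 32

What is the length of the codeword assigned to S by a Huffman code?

1

Repeatedly merge the two smallest:
P(5) + W(12) → 17
17 + R(20) → 37
Y(32) + 37 → 69
69 + S(83) → 152
S is merged only at the final step, so code length = 1.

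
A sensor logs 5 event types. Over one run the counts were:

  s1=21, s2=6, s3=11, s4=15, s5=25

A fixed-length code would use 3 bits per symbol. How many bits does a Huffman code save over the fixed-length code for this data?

Fixed-length: 3 bits × 78 symbols = 234 bits.
Huffman merges:
merge s2(6) and s3(11): 17
merge s4(15) and 17: 32
merge s1(21) and s5(25): 46
merge 32 and 46: 78
Huffman total = 17 + 32 + 46 + 78 = 173 bits.
Saving = 234 − 173 = 61 bits.

61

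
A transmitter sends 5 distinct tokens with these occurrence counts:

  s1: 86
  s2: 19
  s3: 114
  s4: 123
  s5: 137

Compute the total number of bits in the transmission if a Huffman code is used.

1063

Greedily combine the two least-frequent nodes:
s2(19) + s1(86) → 105
105 + s3(114) → 219
s4(123) + s5(137) → 260
219 + 260 → 479
Each symbol's bit-cost is frequency × depth; summing gives 1063 bits (equivalently 105 + 219 + 260 + 479).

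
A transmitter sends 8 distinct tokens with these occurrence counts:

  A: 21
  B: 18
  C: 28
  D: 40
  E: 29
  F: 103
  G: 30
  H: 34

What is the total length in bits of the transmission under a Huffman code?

845

Build the Huffman tree bottom-up:
combine B(18), A(21) → 39
combine C(28), E(29) → 57
combine G(30), H(34) → 64
combine 39, D(40) → 79
combine 57, 64 → 121
combine 79, F(103) → 182
combine 121, 182 → 303
The encoded length is the sum of every internal node's weight: 39 + 57 + 64 + 79 + 121 + 182 + 303 = 845 bits.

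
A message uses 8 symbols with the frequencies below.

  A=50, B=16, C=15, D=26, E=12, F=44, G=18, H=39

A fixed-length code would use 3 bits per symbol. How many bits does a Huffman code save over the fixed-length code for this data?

33

Fixed-length: 3 bits × 220 symbols = 660 bits.
Huffman merges:
E(12) + C(15) → 27
B(16) + G(18) → 34
D(26) + 27 → 53
34 + H(39) → 73
F(44) + A(50) → 94
53 + 73 → 126
94 + 126 → 220
Huffman total = 27 + 34 + 53 + 73 + 94 + 126 + 220 = 627 bits.
Saving = 660 − 627 = 33 bits.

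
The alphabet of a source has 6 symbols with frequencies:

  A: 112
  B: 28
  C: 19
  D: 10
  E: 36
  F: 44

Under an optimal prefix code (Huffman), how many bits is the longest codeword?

4

Merge the two lowest-weight nodes at each step:
combine D(10), C(19) → 29
combine B(28), 29 → 57
combine E(36), F(44) → 80
combine 57, 80 → 137
combine A(112), 137 → 249
The first pair merged (D, C) ends up deepest, at depth 4.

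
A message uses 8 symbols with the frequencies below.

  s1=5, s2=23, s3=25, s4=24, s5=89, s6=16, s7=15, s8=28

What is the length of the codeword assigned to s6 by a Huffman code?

Huffman merges, smallest pair first:
merge s1(5) and s7(15): 20
merge s6(16) and 20: 36
merge s2(23) and s4(24): 47
merge s3(25) and s8(28): 53
merge 36 and 47: 83
merge 53 and 83: 136
merge s5(89) and 136: 225
s6 sits 4 levels below the root, so its codeword is 4 bits.

4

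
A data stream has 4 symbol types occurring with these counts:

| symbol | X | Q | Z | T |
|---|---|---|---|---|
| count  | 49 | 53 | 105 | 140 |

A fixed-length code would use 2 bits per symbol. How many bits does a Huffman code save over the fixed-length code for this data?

Fixed-length: 2 bits × 347 symbols = 694 bits.
Huffman merges:
X(49) + Q(53) → 102
102 + Z(105) → 207
T(140) + 207 → 347
Huffman total = 102 + 207 + 347 = 656 bits.
Saving = 694 − 656 = 38 bits.

38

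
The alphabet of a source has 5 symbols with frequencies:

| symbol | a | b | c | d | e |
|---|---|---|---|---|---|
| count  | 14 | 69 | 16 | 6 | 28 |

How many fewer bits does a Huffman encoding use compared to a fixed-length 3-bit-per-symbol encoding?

146

Fixed-length: 3 bits × 133 symbols = 399 bits.
Huffman merges:
d(6) + a(14) → 20
c(16) + 20 → 36
e(28) + 36 → 64
64 + b(69) → 133
Huffman total = 20 + 36 + 64 + 133 = 253 bits.
Saving = 399 − 253 = 146 bits.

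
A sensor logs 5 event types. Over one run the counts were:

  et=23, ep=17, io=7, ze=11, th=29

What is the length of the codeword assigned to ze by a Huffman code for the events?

3

Huffman merges, smallest pair first:
io(7) + ze(11) → 18
ep(17) + 18 → 35
et(23) + th(29) → 52
35 + 52 → 87
ze sits 3 levels below the root, so its codeword is 3 bits.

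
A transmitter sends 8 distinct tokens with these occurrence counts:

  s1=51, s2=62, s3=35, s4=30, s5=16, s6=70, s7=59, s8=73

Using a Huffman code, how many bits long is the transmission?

1161

Merge the two smallest weights repeatedly:
combine s5(16), s4(30) → 46
combine s3(35), 46 → 81
combine s1(51), s7(59) → 110
combine s2(62), s6(70) → 132
combine s8(73), 81 → 154
combine 110, 132 → 242
combine 154, 242 → 396
The encoded length is the sum of every internal node's weight: 46 + 81 + 110 + 132 + 154 + 242 + 396 = 1161 bits.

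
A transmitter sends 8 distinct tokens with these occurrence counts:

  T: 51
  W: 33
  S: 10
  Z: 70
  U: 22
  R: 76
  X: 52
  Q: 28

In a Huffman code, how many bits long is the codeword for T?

Huffman merges, smallest pair first:
S(10) + U(22) → 32
Q(28) + 32 → 60
W(33) + T(51) → 84
X(52) + 60 → 112
Z(70) + R(76) → 146
84 + 112 → 196
146 + 196 → 342
The subtree containing T is merged 3 times, so code length = 3.

3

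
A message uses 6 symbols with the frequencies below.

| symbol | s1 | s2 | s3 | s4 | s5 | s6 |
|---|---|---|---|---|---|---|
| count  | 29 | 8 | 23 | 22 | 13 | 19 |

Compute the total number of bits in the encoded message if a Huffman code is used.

Greedily combine the two least-frequent nodes:
combine s2(8), s5(13) → 21
combine s6(19), 21 → 40
combine s4(22), s3(23) → 45
combine s1(29), 40 → 69
combine 45, 69 → 114
Each symbol's bit-cost is frequency × depth; summing gives 289 bits (equivalently 21 + 40 + 45 + 69 + 114).

289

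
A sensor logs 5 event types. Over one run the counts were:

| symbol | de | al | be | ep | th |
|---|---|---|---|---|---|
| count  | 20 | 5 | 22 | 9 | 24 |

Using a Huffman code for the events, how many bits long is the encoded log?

Greedily combine the two least-frequent nodes:
al(5) + ep(9) → 14
14 + de(20) → 34
be(22) + th(24) → 46
34 + 46 → 80
The encoded length is the sum of every internal node's weight: 14 + 34 + 46 + 80 = 174 bits.

174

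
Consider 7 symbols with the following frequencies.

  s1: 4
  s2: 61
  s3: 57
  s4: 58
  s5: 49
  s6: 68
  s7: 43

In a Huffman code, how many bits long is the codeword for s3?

Huffman merges, smallest pair first:
combine s1(4), s7(43) → 47
combine 47, s5(49) → 96
combine s3(57), s4(58) → 115
combine s2(61), s6(68) → 129
combine 96, 115 → 211
combine 129, 211 → 340
s3 sits 3 levels below the root, so its codeword is 3 bits.

3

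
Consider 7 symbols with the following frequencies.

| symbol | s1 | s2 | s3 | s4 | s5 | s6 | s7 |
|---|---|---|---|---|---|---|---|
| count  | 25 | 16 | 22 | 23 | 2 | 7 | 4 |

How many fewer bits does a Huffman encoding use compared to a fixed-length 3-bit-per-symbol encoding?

51

Fixed-length: 3 bits × 99 symbols = 297 bits.
Huffman merges:
combine s5(2), s7(4) → 6
combine 6, s6(7) → 13
combine 13, s2(16) → 29
combine s3(22), s4(23) → 45
combine s1(25), 29 → 54
combine 45, 54 → 99
Huffman total = 6 + 13 + 29 + 45 + 54 + 99 = 246 bits.
Saving = 297 − 246 = 51 bits.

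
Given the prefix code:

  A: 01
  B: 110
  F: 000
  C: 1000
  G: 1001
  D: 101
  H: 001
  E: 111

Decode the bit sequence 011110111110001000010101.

AEAECCAAA

Read left to right; each codeword is recognised as soon as it completes (prefix code):
  01→A | 111→E | 01→A | 111→E | 1000→C | 1000→C | 01→A | 01→A | 01→A
Decoded message: AEAECCAAA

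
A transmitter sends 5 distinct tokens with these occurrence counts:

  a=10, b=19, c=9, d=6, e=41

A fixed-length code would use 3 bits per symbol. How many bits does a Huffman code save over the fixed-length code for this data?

Fixed-length: 3 bits × 85 symbols = 255 bits.
Huffman merges:
d(6) + c(9) → 15
a(10) + 15 → 25
b(19) + 25 → 44
e(41) + 44 → 85
Huffman total = 15 + 25 + 44 + 85 = 169 bits.
Saving = 255 − 169 = 86 bits.

86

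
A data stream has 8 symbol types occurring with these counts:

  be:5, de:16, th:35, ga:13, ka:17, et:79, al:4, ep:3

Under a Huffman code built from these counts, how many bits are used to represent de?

Build the tree from the bottom:
combine ep(3), al(4) → 7
combine be(5), 7 → 12
combine 12, ga(13) → 25
combine de(16), ka(17) → 33
combine 25, 33 → 58
combine th(35), 58 → 93
combine et(79), 93 → 172
de sits 4 levels below the root, so its codeword is 4 bits.

4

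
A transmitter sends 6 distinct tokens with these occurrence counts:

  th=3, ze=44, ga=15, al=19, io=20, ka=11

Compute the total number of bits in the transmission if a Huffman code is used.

Build the Huffman tree bottom-up:
merge th(3) and ka(11): 14
merge 14 and ga(15): 29
merge al(19) and io(20): 39
merge 29 and 39: 68
merge ze(44) and 68: 112
Each symbol's bit-cost is frequency × depth; summing gives 262 bits (equivalently 14 + 29 + 39 + 68 + 112).

262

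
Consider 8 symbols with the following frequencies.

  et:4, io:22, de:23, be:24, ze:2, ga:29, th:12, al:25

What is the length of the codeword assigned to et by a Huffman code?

5

Repeatedly merge the two smallest:
combine ze(2), et(4) → 6
combine 6, th(12) → 18
combine 18, io(22) → 40
combine de(23), be(24) → 47
combine al(25), ga(29) → 54
combine 40, 47 → 87
combine 54, 87 → 141
et's leaf is at depth 5, giving a 5-bit codeword.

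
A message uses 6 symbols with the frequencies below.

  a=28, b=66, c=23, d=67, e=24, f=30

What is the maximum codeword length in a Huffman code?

3

Merge the two lowest-weight nodes at each step:
combine c(23), e(24) → 47
combine a(28), f(30) → 58
combine 47, 58 → 105
combine b(66), d(67) → 133
combine 105, 133 → 238
The rarest symbols sit at the bottom; the longest codeword is 3 bits.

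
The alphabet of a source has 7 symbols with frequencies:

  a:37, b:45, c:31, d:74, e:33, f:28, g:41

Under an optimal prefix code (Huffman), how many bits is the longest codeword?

Merge the two lowest-weight nodes at each step:
combine f(28), c(31) → 59
combine e(33), a(37) → 70
combine g(41), b(45) → 86
combine 59, 70 → 129
combine d(74), 86 → 160
combine 129, 160 → 289
The rarest symbols sit at the bottom; the longest codeword is 3 bits.

3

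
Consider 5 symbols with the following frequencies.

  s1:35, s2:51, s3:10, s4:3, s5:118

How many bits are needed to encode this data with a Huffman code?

377

Greedily combine the two least-frequent nodes:
merge s4(3) and s3(10): 13
merge 13 and s1(35): 48
merge 48 and s2(51): 99
merge 99 and s5(118): 217
Total encoded bits = sum of merged weights = 13 + 48 + 99 + 217 = 377.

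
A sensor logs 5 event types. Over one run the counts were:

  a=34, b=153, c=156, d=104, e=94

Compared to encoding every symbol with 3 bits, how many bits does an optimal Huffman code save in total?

Fixed-length: 3 bits × 541 symbols = 1623 bits.
Huffman merges:
merge a(34) and e(94): 128
merge d(104) and 128: 232
merge b(153) and c(156): 309
merge 232 and 309: 541
Huffman total = 128 + 232 + 309 + 541 = 1210 bits.
Saving = 1623 − 1210 = 413 bits.

413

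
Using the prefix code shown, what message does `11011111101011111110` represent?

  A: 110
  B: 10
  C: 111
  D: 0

ACCDBCCB

Read left to right; each codeword is recognised as soon as it completes (prefix code):
  110→A | 111→C | 111→C | 0→D | 10→B | 111→C | 111→C | 10→B
Decoded message: ACCDBCCB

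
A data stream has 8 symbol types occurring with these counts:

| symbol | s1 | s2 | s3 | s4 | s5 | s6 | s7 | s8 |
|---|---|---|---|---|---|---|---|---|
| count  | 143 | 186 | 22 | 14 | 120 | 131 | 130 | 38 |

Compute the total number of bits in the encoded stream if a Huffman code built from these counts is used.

2133

Build the Huffman tree bottom-up:
s4(14) + s3(22) → 36
36 + s8(38) → 74
74 + s5(120) → 194
s7(130) + s6(131) → 261
s1(143) + s2(186) → 329
194 + 261 → 455
329 + 455 → 784
Total encoded bits = sum of merged weights = 36 + 74 + 194 + 261 + 329 + 455 + 784 = 2133.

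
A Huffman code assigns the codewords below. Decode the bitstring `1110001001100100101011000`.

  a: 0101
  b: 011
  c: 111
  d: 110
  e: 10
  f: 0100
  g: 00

Read left to right; each codeword is recognised as soon as it completes (prefix code):
  111→c | 00→g | 0100→f | 110→d | 0100→f | 10→e | 10→e | 110→d | 00→g
Decoded message: cgfdfeedg

cgfdfeedg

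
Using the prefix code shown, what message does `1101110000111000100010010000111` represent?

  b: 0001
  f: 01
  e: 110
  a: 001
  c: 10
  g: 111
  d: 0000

egdgbbadg

Read left to right; each codeword is recognised as soon as it completes (prefix code):
  110→e | 111→g | 0000→d | 111→g | 0001→b | 0001→b | 001→a | 0000→d | 111→g
Decoded message: egdgbbadg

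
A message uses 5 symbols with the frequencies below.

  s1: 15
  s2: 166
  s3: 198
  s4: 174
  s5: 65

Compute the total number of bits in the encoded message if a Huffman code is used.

1316

Greedily combine the two least-frequent nodes:
combine s1(15), s5(65) → 80
combine 80, s2(166) → 246
combine s4(174), s3(198) → 372
combine 246, 372 → 618
Total encoded bits = sum of merged weights = 80 + 246 + 372 + 618 = 1316.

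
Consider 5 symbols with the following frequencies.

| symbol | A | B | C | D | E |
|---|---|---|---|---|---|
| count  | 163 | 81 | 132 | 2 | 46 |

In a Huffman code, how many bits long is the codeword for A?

1

Repeatedly merge the two smallest:
D(2) + E(46) → 48
48 + B(81) → 129
129 + C(132) → 261
A(163) + 261 → 424
A is merged only at the final step, so code length = 1.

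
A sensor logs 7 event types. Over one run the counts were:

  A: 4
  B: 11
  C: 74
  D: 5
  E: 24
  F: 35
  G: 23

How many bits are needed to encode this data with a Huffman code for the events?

Build the Huffman tree bottom-up:
combine A(4), D(5) → 9
combine 9, B(11) → 20
combine 20, G(23) → 43
combine E(24), F(35) → 59
combine 43, 59 → 102
combine C(74), 102 → 176
Each symbol's bit-cost is frequency × depth; summing gives 409 bits (equivalently 9 + 20 + 43 + 59 + 102 + 176).

409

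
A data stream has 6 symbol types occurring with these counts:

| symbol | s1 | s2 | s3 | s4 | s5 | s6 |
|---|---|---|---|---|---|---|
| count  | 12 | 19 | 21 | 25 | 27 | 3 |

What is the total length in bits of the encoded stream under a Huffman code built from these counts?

263

Build the Huffman tree bottom-up:
merge s6(3) and s1(12): 15
merge 15 and s2(19): 34
merge s3(21) and s4(25): 46
merge s5(27) and 34: 61
merge 46 and 61: 107
Each symbol's bit-cost is frequency × depth; summing gives 263 bits (equivalently 15 + 34 + 46 + 61 + 107).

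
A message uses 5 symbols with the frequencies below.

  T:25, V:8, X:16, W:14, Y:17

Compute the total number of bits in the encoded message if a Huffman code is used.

182

Merge the two smallest weights repeatedly:
V(8) + W(14) → 22
X(16) + Y(17) → 33
22 + T(25) → 47
33 + 47 → 80
The encoded length is the sum of every internal node's weight: 22 + 33 + 47 + 80 = 182 bits.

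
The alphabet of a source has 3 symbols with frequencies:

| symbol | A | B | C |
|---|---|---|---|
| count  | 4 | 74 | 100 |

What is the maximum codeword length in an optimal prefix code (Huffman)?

2

Merge the two lowest-weight nodes at each step:
merge A(4) and B(74): 78
merge 78 and C(100): 178
The rarest symbols sit at the bottom; the longest codeword is 2 bits.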